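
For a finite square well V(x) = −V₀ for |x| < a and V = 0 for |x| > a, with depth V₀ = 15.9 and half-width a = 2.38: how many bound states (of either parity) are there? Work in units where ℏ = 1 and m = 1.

N = 9

The dimensionless depth is z₀ = a√(2mV₀)/ℏ = 2.38 × √(31.80) = 13.42.
The even/odd transcendental equations gain one root per π/2 in z₀, giving N = 1 + ⌊2z₀/π⌋ = 1 + ⌊8.544⌋ = 9.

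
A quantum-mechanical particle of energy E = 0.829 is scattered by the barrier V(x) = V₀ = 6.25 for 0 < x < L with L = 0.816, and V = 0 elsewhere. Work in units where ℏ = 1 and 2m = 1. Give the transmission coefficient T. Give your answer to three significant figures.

E < V₀: inside the barrier ψ ∝ e^{±κx} with κ = √(2m(V₀ − E))/ℏ = 2.328.
κL = 1.900, sinh(κL) = 3.268.
The exact tunnelling result is T⁻¹ = 1 + V₀² sinh²(κL) / [4E(V₀ − E)] = 24.20, so T = 0.0413.

T = 0.0413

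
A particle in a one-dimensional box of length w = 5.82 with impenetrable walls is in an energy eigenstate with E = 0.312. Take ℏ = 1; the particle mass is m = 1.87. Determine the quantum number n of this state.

From E_n = n²π²ℏ²/(2mw²) invert to n = √(2mw²E)/(πℏ).
n = (5.82/π) × √(2 × 1.87 × 0.312) = 2.001 → n = 2.

n = 2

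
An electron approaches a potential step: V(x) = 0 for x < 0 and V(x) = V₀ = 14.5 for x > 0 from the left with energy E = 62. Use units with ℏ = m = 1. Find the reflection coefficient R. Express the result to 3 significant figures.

R = 0.00442

The wavenumbers are k₁ = √(2mE)/ℏ = 11.14 on the left and k₂ = √(2m(E − V₀))/ℏ = 9.747 on the right.
Continuity of ψ and ψ′ at the step yields the reflection amplitude r = (k₁ − k₂)/(k₁ + k₂) = 0.06650; thus R = |r|² = 0.004423, T = 0.9956.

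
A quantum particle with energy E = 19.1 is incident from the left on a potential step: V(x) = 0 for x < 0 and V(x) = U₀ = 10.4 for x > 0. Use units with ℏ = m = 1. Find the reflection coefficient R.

R = 0.0377

The wavenumbers are k₁ = √(2mE)/ℏ = 6.181 on the left and k₂ = √(2m(E − U₀))/ℏ = 4.171 on the right.
Continuity of ψ and ψ′ at the step yields the reflection amplitude r = (k₁ − k₂)/(k₁ + k₂) = 0.1941; thus R = |r|² = 0.03767, T = 0.9623.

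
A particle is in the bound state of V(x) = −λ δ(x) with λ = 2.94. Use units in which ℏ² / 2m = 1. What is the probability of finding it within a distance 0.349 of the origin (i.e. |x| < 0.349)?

The normalised bound state is ψ = √κ e^{−κ|x|} with κ = mλ/ℏ² = 1.470.
P(|x| < d) = ∫_{−d}^{d} κ e^{−2κ|x|} dx = 1 − e^{−2κd} = 1 − e^{−1.026} = 0.6416.

P = 0.642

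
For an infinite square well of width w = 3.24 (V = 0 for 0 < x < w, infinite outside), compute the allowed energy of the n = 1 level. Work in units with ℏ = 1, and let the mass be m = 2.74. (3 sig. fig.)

Requiring ψ(0) = ψ(w) = 0 quantises k = nπ/w, hence E_n = ℏ²k²/2m = n²π²ℏ²/(2mw²).
E_1 = 1² × π² / (2 × 2.74 × 3.24²) = 0.1716.

E = 0.172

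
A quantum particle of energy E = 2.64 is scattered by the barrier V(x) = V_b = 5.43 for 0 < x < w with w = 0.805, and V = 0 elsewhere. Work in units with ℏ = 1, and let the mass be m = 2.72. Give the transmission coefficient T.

Since E < V_b the interior solution is evanescent with decay constant κ = √(2m(V_b − E))/ℏ = 3.896.
κw = 3.136, sinh(κw) = 11.49.
Matching ψ, ψ′ at both faces gives T = [1 + V_b² sinh²(κw) / (4E(V_b − E))]⁻¹ = 1/133.0 = 0.00752.

T = 0.00752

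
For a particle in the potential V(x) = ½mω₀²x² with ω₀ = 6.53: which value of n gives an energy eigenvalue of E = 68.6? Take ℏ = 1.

Invert E_n = (n + ½)ℏω₀: n = E/ℏω₀ − ½ = 10.005, so n = 10.

n = 10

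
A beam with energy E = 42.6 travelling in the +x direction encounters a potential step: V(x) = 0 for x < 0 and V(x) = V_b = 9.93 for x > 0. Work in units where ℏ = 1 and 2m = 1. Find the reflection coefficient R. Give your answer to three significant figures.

R = 0.00439

The wavenumbers are k₁ = √(2mE)/ℏ = 6.527 on the left and k₂ = √(2m(E − V_b))/ℏ = 5.716 on the right.
Matching ψ and ψ′ at x = 0 gives r = (k₁ − k₂)/(k₁ + k₂), so R = r² = 0.004389 and T = 1 − R = 0.9956.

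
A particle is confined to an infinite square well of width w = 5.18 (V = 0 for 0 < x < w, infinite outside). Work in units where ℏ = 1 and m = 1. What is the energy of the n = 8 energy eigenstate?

E = 11.8

Requiring ψ(0) = ψ(w) = 0 quantises k = nπ/w, hence E_n = ℏ²k²/2m = n²π²ℏ²/(2mw²).
E_8 = 8² × π² / (2 × 1 × 5.18²) = 11.77.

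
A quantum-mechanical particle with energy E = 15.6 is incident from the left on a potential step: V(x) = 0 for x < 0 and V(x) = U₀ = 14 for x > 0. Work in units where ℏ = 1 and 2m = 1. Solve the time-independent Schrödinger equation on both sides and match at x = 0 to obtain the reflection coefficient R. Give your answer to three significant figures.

On each side the TISE gives plane waves with k = √(2m(E − V))/ℏ: k₁ = √(2·½·15.6) = 3.950, k₂ = √(2·½·1.6) = 1.265.
Continuity of ψ and ψ′ at the step yields the reflection amplitude r = (k₁ − k₂)/(k₁ + k₂) = 0.5149; thus R = |r|² = 0.2651, T = 0.7349.

R = 0.265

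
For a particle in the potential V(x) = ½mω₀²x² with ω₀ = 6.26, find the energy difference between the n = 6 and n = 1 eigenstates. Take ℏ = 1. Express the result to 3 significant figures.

ΔE = 31.3

E_n = ℏω₀(n + ½), so ΔE = (6 − 1) ℏω₀ = 5 × 6.26 = 31.30.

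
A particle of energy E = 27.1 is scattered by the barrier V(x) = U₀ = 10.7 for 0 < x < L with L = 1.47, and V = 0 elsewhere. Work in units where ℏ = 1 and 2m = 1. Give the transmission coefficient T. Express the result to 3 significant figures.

T = 0.993

Above the barrier the interior wavenumber is k₂ = √(2m(E − U₀))/ℏ = 4.050, giving phase k₂L = 5.953.
T = [1 + U₀² sin²(k₂L) / (4E(E − U₀))]⁻¹ = 1/1.007 = 0.993.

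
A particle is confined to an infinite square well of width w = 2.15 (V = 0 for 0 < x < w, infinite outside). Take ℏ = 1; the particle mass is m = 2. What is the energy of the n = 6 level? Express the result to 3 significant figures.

The infinite-well eigenfunctions ψ_n = √(2/w) sin(nπx/w) vanish at both walls, giving E_n = n²π²ℏ²/(2mw²).
E_6 = 6² × π² / (2 × 2 × 2.15²) = 19.22.

E = 19.2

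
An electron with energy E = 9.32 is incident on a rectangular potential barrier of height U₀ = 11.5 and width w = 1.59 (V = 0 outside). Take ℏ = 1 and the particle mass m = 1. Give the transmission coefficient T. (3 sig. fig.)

Since E < U₀ the interior solution is evanescent with decay constant κ = √(2m(U₀ − E))/ℏ = 2.088.
κw = 3.320, sinh(κw) = 13.81.
The exact tunnelling result is T⁻¹ = 1 + U₀² sinh²(κw) / [4E(U₀ − E)] = 311.5, so T = 0.00321.

T = 0.00321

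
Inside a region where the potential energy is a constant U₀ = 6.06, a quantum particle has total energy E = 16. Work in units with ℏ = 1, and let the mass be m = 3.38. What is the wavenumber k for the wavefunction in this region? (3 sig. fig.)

With E > U₀ the solution is oscillatory, ψ ∝ e^{±ikx} with k = √(2m(E − U₀))/ℏ.
k = √(2 × 3.38 × 9.94) = 8.197.

k = 8.20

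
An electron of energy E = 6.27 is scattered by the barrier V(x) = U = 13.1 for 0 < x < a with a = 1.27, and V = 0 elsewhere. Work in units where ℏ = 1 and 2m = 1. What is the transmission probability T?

T = 0.00521

Since E < U the interior solution is evanescent with decay constant κ = √(2m(U − E))/ℏ = 2.613.
κa = 3.319, sinh(κa) = 13.80.
The exact tunnelling result is T⁻¹ = 1 + U² sinh²(κa) / [4E(U − E)] = 191.8, so T = 0.00521.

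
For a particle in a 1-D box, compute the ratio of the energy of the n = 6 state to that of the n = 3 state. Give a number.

Since E_n ∝ n², the ratio is (6/3)² = 4.

4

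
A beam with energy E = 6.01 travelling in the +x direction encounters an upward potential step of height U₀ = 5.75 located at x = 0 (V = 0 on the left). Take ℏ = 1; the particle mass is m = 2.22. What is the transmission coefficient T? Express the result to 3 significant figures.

The wavenumbers are k₁ = √(2mE)/ℏ = 5.166 on the left and k₂ = √(2m(E − U₀))/ℏ = 1.074 on the right.
Matching ψ and ψ′ at x = 0 gives r = (k₁ − k₂)/(k₁ + k₂), so R = r² = 0.4299 and T = 1 − R = 0.5701.

T = 0.570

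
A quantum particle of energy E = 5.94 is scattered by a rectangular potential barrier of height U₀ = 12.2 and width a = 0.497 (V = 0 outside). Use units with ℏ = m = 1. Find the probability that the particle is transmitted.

Since E < U₀ the interior solution is evanescent with decay constant κ = √(2m(U₀ − E))/ℏ = 3.538.
κa = 1.759, sinh(κa) = 2.816.
Matching ψ, ψ′ at both faces gives T = [1 + U₀² sinh²(κa) / (4E(U₀ − E))]⁻¹ = 1/8.935 = 0.112.

T = 0.112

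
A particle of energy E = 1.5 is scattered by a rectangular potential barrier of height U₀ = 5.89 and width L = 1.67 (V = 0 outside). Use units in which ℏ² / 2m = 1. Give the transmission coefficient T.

E < U₀: inside the barrier ψ ∝ e^{±κx} with κ = √(2m(U₀ − E))/ℏ = 2.095.
κL = 3.499, sinh(κL) = 16.53.
Matching ψ, ψ′ at both faces gives T = [1 + U₀² sinh²(κL) / (4E(U₀ − E))]⁻¹ = 1/360.7 = 0.00277.

T = 0.00277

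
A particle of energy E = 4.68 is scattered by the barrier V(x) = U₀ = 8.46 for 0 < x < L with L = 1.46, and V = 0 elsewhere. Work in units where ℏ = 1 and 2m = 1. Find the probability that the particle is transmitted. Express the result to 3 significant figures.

Since E < U₀ the interior solution is evanescent with decay constant κ = √(2m(U₀ − E))/ℏ = 1.944.
κL = 2.839, sinh(κL) = 8.516.
The exact tunnelling result is T⁻¹ = 1 + U₀² sinh²(κL) / [4E(U₀ − E)] = 74.36, so T = 0.0134.

T = 0.0134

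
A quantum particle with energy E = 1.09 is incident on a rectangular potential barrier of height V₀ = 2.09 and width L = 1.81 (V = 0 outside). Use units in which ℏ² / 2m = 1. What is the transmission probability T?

T = 0.101

E < V₀: inside the barrier ψ ∝ e^{±κx} with κ = √(2m(V₀ − E))/ℏ = 1.0000.
κL = 1.810, sinh(κL) = 2.973.
The exact tunnelling result is T⁻¹ = 1 + V₀² sinh²(κL) / [4E(V₀ − E)] = 9.858, so T = 0.101.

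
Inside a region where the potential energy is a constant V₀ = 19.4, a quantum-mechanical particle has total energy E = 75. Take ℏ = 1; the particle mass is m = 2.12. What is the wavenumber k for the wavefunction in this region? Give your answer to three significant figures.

With E > V₀ the solution is oscillatory, ψ ∝ e^{±ikx} with k = √(2m(E − V₀))/ℏ.
k = √(2 × 2.12 × 55.6) = 15.35.

k = 15.4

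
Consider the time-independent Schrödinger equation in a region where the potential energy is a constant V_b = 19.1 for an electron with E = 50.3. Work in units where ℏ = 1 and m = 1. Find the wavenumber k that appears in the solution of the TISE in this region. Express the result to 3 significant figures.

k = 7.90

With E > V_b the solution is oscillatory, ψ ∝ e^{±ikx} with k = √(2m(E − V_b))/ℏ.
k = √(2 × 1 × 31.2) = 7.899.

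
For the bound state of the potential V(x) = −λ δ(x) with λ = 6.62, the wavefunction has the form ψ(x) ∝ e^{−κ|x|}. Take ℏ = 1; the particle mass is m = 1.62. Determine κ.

Integrating the TISE across x = 0 gives the cusp condition ψ'(0⁺) − ψ'(0⁻) = −(2mλ/ℏ²)ψ(0).
With ψ ∝ e^{−κ|x|} this yields −2κ = −2mλ/ℏ², so κ = mλ/ℏ² = 10.72.

κ = 10.7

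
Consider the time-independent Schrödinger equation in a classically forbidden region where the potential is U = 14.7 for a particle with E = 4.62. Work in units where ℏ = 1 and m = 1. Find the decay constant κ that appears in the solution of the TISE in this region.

Since E < U the TISE in this region is ψ'' = κ²ψ with κ = √(2m(U − E))/ℏ.
κ = √(2 × 1 × 10.08) = 4.490.

κ = 4.49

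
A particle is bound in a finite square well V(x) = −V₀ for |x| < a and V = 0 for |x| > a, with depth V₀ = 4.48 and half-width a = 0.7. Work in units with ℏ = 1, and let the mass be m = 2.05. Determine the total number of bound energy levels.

Define the well-strength parameter z₀ = (a/ℏ)√(2mV₀) = 0.7 × √(2·2.05·4.48) = 3.000.
The even/odd transcendental equations gain one root per π/2 in z₀, giving N = 1 + ⌊2z₀/π⌋ = 1 + ⌊1.910⌋ = 2.

N = 2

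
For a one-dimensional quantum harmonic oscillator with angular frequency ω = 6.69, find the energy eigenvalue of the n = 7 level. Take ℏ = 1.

Using E_n = (n + ½)ℏω: E_7 = 7.5 × 6.69 = 50.18.

E = 50.2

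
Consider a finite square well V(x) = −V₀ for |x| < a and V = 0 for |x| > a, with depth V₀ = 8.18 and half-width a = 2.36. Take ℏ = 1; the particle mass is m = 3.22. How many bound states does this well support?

The dimensionless depth is z₀ = a√(2mV₀)/ℏ = 2.36 × √(52.68) = 17.13.
The even/odd transcendental equations gain one root per π/2 in z₀, giving N = 1 + ⌊2z₀/π⌋ = 1 + ⌊10.90⌋ = 11.

N = 11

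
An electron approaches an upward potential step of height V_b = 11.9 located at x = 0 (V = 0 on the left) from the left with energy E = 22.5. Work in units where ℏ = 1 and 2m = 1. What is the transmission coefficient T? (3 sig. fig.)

T = 0.965

On each side the TISE gives plane waves with k = √(2m(E − V))/ℏ: k₁ = √(2·½·22.5) = 4.743, k₂ = √(2·½·10.6) = 3.256.
Matching ψ and ψ′ at x = 0 gives r = (k₁ − k₂)/(k₁ + k₂), so R = r² = 0.03459 and T = 1 − R = 0.9654.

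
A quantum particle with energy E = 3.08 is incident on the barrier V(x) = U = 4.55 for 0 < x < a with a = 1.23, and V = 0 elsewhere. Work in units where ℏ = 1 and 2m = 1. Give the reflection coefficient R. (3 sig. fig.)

Since E < U the interior solution is evanescent with decay constant κ = √(2m(U − E))/ℏ = 1.212.
κa = 1.491, sinh(κa) = 2.109.
Matching ψ, ψ′ at both faces gives T = [1 + U² sinh²(κa) / (4E(U − E))]⁻¹ = 1/6.084 = 0.164.
R = 1 − T = 0.836.

R = 0.836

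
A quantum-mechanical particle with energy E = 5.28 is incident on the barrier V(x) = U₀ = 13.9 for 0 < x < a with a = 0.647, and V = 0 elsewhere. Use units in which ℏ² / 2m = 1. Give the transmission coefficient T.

T = 0.0811

Since E < U₀ the interior solution is evanescent with decay constant κ = √(2m(U₀ − E))/ℏ = 2.936.
κa = 1.900, sinh(κa) = 3.267.
The exact tunnelling result is T⁻¹ = 1 + U₀² sinh²(κa) / [4E(U₀ − E)] = 12.33, so T = 0.0811.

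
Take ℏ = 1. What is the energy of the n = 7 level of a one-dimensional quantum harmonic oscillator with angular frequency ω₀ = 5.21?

The oscillator eigenvalues are E_n = ℏω₀(n + ½), so E_7 = 5.21 × 7.5 = 39.08.

E = 39.1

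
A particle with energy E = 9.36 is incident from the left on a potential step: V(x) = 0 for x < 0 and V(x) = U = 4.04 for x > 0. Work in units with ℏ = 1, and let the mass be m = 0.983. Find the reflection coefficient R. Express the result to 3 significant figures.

R = 0.0197

The wavenumbers are k₁ = √(2mE)/ℏ = 4.290 on the left and k₂ = √(2m(E − U))/ℏ = 3.234 on the right.
Continuity of ψ and ψ′ at the step yields the reflection amplitude r = (k₁ − k₂)/(k₁ + k₂) = 0.1403; thus R = |r|² = 0.01969, T = 0.9803.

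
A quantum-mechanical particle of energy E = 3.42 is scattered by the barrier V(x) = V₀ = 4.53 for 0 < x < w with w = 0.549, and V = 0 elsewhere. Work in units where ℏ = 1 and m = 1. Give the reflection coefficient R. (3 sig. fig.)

R = 0.529

Since E < V₀ the interior solution is evanescent with decay constant κ = √(2m(V₀ − E))/ℏ = 1.490.
κw = 0.8180, sinh(κw) = 0.9123.
Matching ψ, ψ′ at both faces gives T = [1 + V₀² sinh²(κw) / (4E(V₀ − E))]⁻¹ = 1/2.125 = 0.471.
R = 1 − T = 0.529.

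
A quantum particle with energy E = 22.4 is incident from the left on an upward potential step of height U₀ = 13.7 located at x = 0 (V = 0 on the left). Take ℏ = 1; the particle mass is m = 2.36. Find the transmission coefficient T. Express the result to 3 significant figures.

T = 0.946

The wavenumbers are k₁ = √(2mE)/ℏ = 10.28 on the left and k₂ = √(2m(E − U₀))/ℏ = 6.408 on the right.
Continuity of ψ and ψ′ at the step yields the reflection amplitude r = (k₁ − k₂)/(k₁ + k₂) = 0.2321; thus R = |r|² = 0.05388, T = 0.9461.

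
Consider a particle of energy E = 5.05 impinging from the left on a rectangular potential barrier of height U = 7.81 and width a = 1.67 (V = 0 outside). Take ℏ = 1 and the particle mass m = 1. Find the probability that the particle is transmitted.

E < U: inside the barrier ψ ∝ e^{±κx} with κ = √(2m(U − E))/ℏ = 2.349.
κa = 3.924, sinh(κa) = 25.28.
The exact tunnelling result is T⁻¹ = 1 + U² sinh²(κa) / [4E(U − E)] = 700.3, so T = 0.00143.

T = 0.00143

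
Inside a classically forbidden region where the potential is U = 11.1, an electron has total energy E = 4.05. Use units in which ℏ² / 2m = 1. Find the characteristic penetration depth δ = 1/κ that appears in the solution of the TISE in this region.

δ = 0.377

Since E < U the TISE in this region is ψ'' = κ²ψ with κ = √(2m(U − E))/ℏ.
κ = √(2 × 0.5 × 7.05) = 2.655. The penetration depth is δ = 1/κ = 0.377.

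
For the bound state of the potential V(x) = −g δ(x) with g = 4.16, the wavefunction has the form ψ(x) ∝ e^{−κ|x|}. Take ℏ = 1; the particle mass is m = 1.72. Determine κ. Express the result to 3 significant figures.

Integrating the TISE across x = 0 gives the cusp condition ψ'(0⁺) − ψ'(0⁻) = −(2mg/ℏ²)ψ(0).
With ψ ∝ e^{−κ|x|} this yields −2κ = −2mg/ℏ², so κ = mg/ℏ² = 7.155.

κ = 7.16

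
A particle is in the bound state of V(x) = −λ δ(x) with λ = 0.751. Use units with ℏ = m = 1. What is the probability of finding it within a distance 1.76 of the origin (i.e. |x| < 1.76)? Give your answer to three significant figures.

P = 0.929

The normalised bound state is ψ = √κ e^{−κ|x|} with κ = mλ/ℏ² = 0.7510.
P(|x| < d) = ∫_{−d}^{d} κ e^{−2κ|x|} dx = 1 − e^{−2κd} = 1 − e^{−2.644} = 0.9289.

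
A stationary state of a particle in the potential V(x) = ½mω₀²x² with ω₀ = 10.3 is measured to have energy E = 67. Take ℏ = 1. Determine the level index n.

n = 6

Invert E_n = (n + ½)ℏω₀: n = E/ℏω₀ − ½ = 6.005, so n = 6.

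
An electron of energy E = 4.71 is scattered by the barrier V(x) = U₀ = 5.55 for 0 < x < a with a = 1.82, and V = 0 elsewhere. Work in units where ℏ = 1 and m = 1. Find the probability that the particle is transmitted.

Since E < U₀ the interior solution is evanescent with decay constant κ = √(2m(U₀ − E))/ℏ = 1.296.
κa = 2.359, sinh(κa) = 5.243.
The exact tunnelling result is T⁻¹ = 1 + U₀² sinh²(κa) / [4E(U₀ − E)] = 54.50, so T = 0.0183.

T = 0.0183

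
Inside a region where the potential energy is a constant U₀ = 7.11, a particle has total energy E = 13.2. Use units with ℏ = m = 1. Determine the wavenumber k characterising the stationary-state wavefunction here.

k = 3.49

With E > U₀ the solution is oscillatory, ψ ∝ e^{±ikx} with k = √(2m(E − U₀))/ℏ.
k = √(2 × 1 × 6.09) = 3.490.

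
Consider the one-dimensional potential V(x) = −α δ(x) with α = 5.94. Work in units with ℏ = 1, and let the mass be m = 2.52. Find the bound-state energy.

E = -44.5

For x ≠ 0 the bound state is ψ ∝ e^{−κ|x|}; integrating the TISE across the delta gives the cusp condition 2κ = 2mα/ℏ², so κ = 14.97.
Then E = −ℏ²κ²/(2m) = −mα²/(2ℏ²) = -44.46.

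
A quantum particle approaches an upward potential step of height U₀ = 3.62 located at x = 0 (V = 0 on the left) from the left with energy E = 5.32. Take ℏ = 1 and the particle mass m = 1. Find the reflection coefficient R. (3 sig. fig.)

R = 0.0771

The wavenumbers are k₁ = √(2mE)/ℏ = 3.262 on the left and k₂ = √(2m(E − U₀))/ℏ = 1.844 on the right.
Continuity of ψ and ψ′ at the step yields the reflection amplitude r = (k₁ − k₂)/(k₁ + k₂) = 0.2777; thus R = |r|² = 0.07713, T = 0.9229.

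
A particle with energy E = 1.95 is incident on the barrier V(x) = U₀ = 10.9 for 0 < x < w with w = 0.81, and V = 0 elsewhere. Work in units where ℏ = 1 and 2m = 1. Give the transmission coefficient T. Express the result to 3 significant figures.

Since E < U₀ the interior solution is evanescent with decay constant κ = √(2m(U₀ − E))/ℏ = 2.992.
κw = 2.423, sinh(κw) = 5.597.
The exact tunnelling result is T⁻¹ = 1 + U₀² sinh²(κw) / [4E(U₀ − E)] = 54.31, so T = 0.0184.

T = 0.0184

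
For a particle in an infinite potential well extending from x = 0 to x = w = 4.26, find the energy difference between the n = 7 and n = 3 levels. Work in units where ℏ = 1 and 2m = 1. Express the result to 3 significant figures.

E_n = n²π²ℏ²/(2mw²), so ΔE = (7² − 3²) π²ℏ²/(2mw²).
ΔE = 40 × π² / (2 × 0.5 × 4.26²) = 21.75.

ΔE = 21.8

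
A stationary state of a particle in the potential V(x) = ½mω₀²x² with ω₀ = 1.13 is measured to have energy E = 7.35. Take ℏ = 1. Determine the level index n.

E_n = ℏω₀(n + ½) ⇒ n = E/(ℏω₀) − ½ = 7.35/1.13 − 0.5 = 6.004 → n = 6.

n = 6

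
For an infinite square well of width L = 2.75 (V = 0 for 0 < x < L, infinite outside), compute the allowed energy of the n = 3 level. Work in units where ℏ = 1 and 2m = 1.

The infinite-well eigenfunctions ψ_n = √(2/L) sin(nπx/L) vanish at both walls, giving E_n = n²π²ℏ²/(2mL²).
E_3 = 3² × π² / (2 × 0.5 × 2.75²) = 11.75.

E = 11.7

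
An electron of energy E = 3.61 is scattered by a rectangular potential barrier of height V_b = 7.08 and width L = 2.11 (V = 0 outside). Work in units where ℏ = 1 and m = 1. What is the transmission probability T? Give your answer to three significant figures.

T = 0.0000594

Since E < V_b the interior solution is evanescent with decay constant κ = √(2m(V_b − E))/ℏ = 2.634.
κL = 5.559, sinh(κL) = 129.7.
Matching ψ, ψ′ at both faces gives T = [1 + V_b² sinh²(κL) / (4E(V_b − E))]⁻¹ = 1/16840 = 0.0000594.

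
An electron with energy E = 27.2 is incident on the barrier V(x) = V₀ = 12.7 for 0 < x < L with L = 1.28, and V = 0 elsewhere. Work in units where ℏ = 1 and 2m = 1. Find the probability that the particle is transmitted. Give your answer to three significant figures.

E > V₀: inside the barrier k₂ = √(2m(E − V₀))/ℏ = 3.808, k₂L = 4.874.
Matching at both interfaces gives T⁻¹ = 1 + V₀² sin²(k₂L) / [4E(E − V₀)] = 1.100, hence T = 0.909.

T = 0.909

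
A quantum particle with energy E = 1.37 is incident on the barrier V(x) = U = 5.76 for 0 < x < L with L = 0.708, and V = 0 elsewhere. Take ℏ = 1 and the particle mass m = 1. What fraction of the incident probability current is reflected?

Since E < U the interior solution is evanescent with decay constant κ = √(2m(U − E))/ℏ = 2.963.
κL = 2.098, sinh(κL) = 4.013.
The exact tunnelling result is T⁻¹ = 1 + U² sinh²(κL) / [4E(U − E)] = 23.21, so T = 0.0431.
R = 1 − T = 0.957.

R = 0.957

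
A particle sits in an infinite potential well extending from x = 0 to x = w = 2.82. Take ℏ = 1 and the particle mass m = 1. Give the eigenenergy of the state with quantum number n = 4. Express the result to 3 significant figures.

E = 9.93

Requiring ψ(0) = ψ(w) = 0 quantises k = nπ/w, hence E_n = ℏ²k²/2m = n²π²ℏ²/(2mw²).
E_4 = 4² × π² / (2 × 1 × 2.82²) = 9.929.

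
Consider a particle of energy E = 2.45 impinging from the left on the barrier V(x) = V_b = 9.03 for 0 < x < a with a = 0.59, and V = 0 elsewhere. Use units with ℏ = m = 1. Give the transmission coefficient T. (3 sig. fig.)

E < V_b: inside the barrier ψ ∝ e^{±κx} with κ = √(2m(V_b − E))/ℏ = 3.628.
κa = 2.140, sinh(κa) = 4.192.
Matching ψ, ψ′ at both faces gives T = [1 + V_b² sinh²(κa) / (4E(V_b − E))]⁻¹ = 1/23.22 = 0.0431.

T = 0.0431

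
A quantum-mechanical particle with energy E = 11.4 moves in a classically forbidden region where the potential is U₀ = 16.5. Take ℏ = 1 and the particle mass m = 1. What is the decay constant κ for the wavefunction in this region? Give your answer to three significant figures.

Since E < U₀ the TISE in this region is ψ'' = κ²ψ with κ = √(2m(U₀ − E))/ℏ.
κ = √(2 × 1 × 5.1) = 3.194.

κ = 3.19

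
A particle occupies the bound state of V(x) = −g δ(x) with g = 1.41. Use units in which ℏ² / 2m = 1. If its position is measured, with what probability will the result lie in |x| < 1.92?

The normalised bound state is ψ = √κ e^{−κ|x|} with κ = mg/ℏ² = 0.7050.
P(|x| < d) = ∫_{−d}^{d} κ e^{−2κ|x|} dx = 1 − e^{−2κd} = 1 − e^{−2.707} = 0.9333.

P = 0.933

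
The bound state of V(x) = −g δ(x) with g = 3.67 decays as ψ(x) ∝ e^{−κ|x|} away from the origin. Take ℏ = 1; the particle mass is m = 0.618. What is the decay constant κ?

κ = 2.27

Integrate −(ℏ²/2m)ψ'' − gδ(x)ψ = Eψ from −ε to +ε: the ψ'' term gives ψ'(0⁺) − ψ'(0⁻) and the δ term gives −(2mg/ℏ²)ψ(0).
With ψ ∝ e^{−κ|x|} this yields −2κ = −2mg/ℏ², so κ = mg/ℏ² = 2.268.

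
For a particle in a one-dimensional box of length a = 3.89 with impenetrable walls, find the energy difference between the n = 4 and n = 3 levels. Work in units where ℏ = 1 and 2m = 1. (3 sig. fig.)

E_n = n²π²ℏ²/(2ma²), so ΔE = (4² − 3²) π²ℏ²/(2ma²).
ΔE = 7 × π² / (2 × 0.5 × 3.89²) = 4.566.

ΔE = 4.57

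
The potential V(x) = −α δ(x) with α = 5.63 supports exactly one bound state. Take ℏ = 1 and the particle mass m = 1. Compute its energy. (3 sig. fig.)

E = -15.8

The bound state is ψ(x) = √κ e^{−κ|x|}. The derivative jump ψ'(0⁺) − ψ'(0⁻) = −(2mα/ℏ²)ψ(0) fixes κ = mα/ℏ² = 5.630.
Then E = −ℏ²κ²/(2m) = −mα²/(2ℏ²) = -15.85.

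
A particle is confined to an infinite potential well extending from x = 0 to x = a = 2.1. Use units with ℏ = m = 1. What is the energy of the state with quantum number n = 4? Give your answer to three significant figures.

Requiring ψ(0) = ψ(a) = 0 quantises k = nπ/a, hence E_n = ℏ²k²/2m = n²π²ℏ²/(2ma²).
E_4 = 4² × π² / (2 × 1 × 2.1²) = 17.90.

E = 17.9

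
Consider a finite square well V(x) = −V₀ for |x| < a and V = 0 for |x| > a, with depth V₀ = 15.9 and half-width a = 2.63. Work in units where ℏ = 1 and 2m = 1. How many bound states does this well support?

N = 7

Define the well-strength parameter z₀ = (a/ℏ)√(2mV₀) = 2.63 × √(2·0.5·15.9) = 10.49.
A new bound state (alternating even/odd) appears each time z₀ passes a multiple of π/2, so N = ⌊2z₀/π⌋ + 1 = ⌊6.676⌋ + 1 = 7.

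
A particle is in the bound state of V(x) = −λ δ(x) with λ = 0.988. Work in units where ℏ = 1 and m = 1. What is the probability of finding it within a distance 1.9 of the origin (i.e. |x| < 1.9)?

P = 0.977

The normalised bound state is ψ = √κ e^{−κ|x|} with κ = mλ/ℏ² = 0.9880.
P(|x| < d) = ∫_{−d}^{d} κ e^{−2κ|x|} dx = 1 − e^{−2κd} = 1 − e^{−3.754} = 0.9766.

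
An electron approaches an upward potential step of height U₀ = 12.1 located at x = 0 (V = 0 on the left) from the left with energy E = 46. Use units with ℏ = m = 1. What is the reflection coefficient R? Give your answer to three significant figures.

R = 0.00580

The wavenumbers are k₁ = √(2mE)/ℏ = 9.592 on the left and k₂ = √(2m(E − U₀))/ℏ = 8.234 on the right.
Matching ψ and ψ′ at x = 0 gives r = (k₁ − k₂)/(k₁ + k₂), so R = r² = 0.005800 and T = 1 − R = 0.9942.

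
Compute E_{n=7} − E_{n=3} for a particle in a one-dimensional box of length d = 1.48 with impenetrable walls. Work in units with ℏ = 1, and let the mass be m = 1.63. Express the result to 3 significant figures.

E_n = n²π²ℏ²/(2md²), so ΔE = (7² − 3²) π²ℏ²/(2md²).
ΔE = 40 × π² / (2 × 1.63 × 1.48²) = 55.29.

ΔE = 55.3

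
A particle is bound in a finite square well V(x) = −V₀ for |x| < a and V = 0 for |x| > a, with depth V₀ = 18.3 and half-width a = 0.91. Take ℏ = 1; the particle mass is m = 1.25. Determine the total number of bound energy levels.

N = 4

The dimensionless depth is z₀ = a√(2mV₀)/ℏ = 0.91 × √(45.75) = 6.155.
The even/odd transcendental equations gain one root per π/2 in z₀, giving N = 1 + ⌊2z₀/π⌋ = 1 + ⌊3.918⌋ = 4.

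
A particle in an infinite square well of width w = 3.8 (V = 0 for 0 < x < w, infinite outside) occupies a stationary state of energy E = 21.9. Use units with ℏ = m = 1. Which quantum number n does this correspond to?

n = 8

From E_n = n²π²ℏ²/(2mw²) invert to n = √(2mw²E)/(πℏ).
n = (3.8/π) × √(2 × 1 × 21.9) = 8.005 → n = 8.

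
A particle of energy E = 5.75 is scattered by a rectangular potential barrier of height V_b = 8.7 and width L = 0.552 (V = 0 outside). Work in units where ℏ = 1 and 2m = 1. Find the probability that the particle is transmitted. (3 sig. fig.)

Since E < V_b the interior solution is evanescent with decay constant κ = √(2m(V_b − E))/ℏ = 1.718.
κL = 0.9481, sinh(κL) = 1.097.
Matching ψ, ψ′ at both faces gives T = [1 + V_b² sinh²(κL) / (4E(V_b − E))]⁻¹ = 1/2.342 = 0.427.

T = 0.427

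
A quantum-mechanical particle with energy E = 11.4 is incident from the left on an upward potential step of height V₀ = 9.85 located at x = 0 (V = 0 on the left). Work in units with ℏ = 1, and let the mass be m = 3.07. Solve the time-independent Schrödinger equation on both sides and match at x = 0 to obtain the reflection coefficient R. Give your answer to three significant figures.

On each side the TISE gives plane waves with k = √(2m(E − V))/ℏ: k₁ = √(2·3.07·11.4) = 8.366, k₂ = √(2·3.07·1.55) = 3.085.
Continuity of ψ and ψ′ at the step yields the reflection amplitude r = (k₁ − k₂)/(k₁ + k₂) = 0.4612; thus R = |r|² = 0.2127, T = 0.7873.

R = 0.213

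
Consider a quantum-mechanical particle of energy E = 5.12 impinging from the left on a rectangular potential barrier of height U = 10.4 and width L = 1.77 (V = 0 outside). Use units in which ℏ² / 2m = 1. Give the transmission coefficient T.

T = 0.00117

E < U: inside the barrier ψ ∝ e^{±κx} with κ = √(2m(U − E))/ℏ = 2.298.
κL = 4.067, sinh(κL) = 29.19.
Matching ψ, ψ′ at both faces gives T = [1 + U² sinh²(κL) / (4E(U − E))]⁻¹ = 1/853.1 = 0.00117.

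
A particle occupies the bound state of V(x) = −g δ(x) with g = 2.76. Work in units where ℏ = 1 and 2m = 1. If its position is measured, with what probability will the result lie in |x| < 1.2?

P = 0.964

The normalised bound state is ψ = √κ e^{−κ|x|} with κ = mg/ℏ² = 1.380.
P(|x| < d) = ∫_{−d}^{d} κ e^{−2κ|x|} dx = 1 − e^{−2κd} = 1 − e^{−3.312} = 0.9636.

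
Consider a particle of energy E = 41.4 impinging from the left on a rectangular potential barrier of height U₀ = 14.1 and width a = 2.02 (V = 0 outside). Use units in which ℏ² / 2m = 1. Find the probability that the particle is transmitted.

T = 0.965

E > U₀: inside the barrier k₂ = √(2m(E − U₀))/ℏ = 5.225, k₂a = 10.55.
T = [1 + U₀² sin²(k₂a) / (4E(E − U₀))]⁻¹ = 1/1.036 = 0.965.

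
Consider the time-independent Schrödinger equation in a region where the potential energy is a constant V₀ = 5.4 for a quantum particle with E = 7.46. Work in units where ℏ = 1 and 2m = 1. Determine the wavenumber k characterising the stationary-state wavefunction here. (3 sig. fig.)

k = 1.44

With E > V₀ the solution is oscillatory, ψ ∝ e^{±ikx} with k = √(2m(E − V₀))/ℏ.
k = √(2 × 0.5 × 2.06) = 1.435.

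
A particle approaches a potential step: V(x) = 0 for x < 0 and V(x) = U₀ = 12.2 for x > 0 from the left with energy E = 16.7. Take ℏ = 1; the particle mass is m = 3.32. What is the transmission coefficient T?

The wavenumbers are k₁ = √(2mE)/ℏ = 10.53 on the left and k₂ = √(2m(E − U₀))/ℏ = 5.466 on the right.
Matching ψ and ψ′ at x = 0 gives r = (k₁ − k₂)/(k₁ + k₂), so R = r² = 0.1002 and T = 1 − R = 0.8998.

T = 0.900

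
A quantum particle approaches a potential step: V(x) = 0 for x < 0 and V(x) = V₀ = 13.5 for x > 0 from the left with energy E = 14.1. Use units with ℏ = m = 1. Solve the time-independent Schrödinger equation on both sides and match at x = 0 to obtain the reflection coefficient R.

The wavenumbers are k₁ = √(2mE)/ℏ = 5.310 on the left and k₂ = √(2m(E − V₀))/ℏ = 1.095 on the right.
Continuity of ψ and ψ′ at the step yields the reflection amplitude r = (k₁ − k₂)/(k₁ + k₂) = 0.6580; thus R = |r|² = 0.4329, T = 0.5671.

R = 0.433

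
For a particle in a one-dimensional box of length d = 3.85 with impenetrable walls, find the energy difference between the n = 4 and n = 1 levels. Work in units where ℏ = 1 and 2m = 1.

E_n = n²π²ℏ²/(2md²), so ΔE = (4² − 1²) π²ℏ²/(2md²).
ΔE = 15 × π² / (2 × 0.5 × 3.85²) = 9.988.

ΔE = 9.99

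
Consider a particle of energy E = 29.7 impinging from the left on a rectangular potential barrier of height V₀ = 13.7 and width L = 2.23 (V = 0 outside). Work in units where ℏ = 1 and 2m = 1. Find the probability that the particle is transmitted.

T = 0.977

Above the barrier the interior wavenumber is k₂ = √(2m(E − V₀))/ℏ = 4.000, giving phase k₂L = 8.920.
T = [1 + V₀² sin²(k₂L) / (4E(E − V₀))]⁻¹ = 1/1.023 = 0.977.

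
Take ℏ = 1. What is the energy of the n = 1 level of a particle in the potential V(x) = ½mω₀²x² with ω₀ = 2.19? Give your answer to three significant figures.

Using E_n = (n + ½)ℏω₀: E_1 = 1.5 × 2.19 = 3.285.

E = 3.29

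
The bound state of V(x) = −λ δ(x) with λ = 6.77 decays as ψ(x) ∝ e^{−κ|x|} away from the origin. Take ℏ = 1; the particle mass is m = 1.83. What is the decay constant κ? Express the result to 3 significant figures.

Integrate −(ℏ²/2m)ψ'' − λδ(x)ψ = Eψ from −ε to +ε: the ψ'' term gives ψ'(0⁺) − ψ'(0⁻) and the δ term gives −(2mλ/ℏ²)ψ(0).
With ψ ∝ e^{−κ|x|} this yields −2κ = −2mλ/ℏ², so κ = mλ/ℏ² = 12.39.

κ = 12.4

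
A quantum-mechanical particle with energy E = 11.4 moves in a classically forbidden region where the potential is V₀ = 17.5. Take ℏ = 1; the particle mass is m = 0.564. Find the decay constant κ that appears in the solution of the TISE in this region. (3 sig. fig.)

κ = 2.62

Since E < V₀ the TISE in this region is ψ'' = κ²ψ with κ = √(2m(V₀ − E))/ℏ.
κ = √(2 × 0.564 × 6.1) = 2.623.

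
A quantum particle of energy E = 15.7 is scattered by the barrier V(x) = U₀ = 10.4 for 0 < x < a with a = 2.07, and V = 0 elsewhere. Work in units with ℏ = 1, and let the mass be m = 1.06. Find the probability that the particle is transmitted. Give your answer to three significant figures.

E > U₀: inside the barrier k₂ = √(2m(E − U₀))/ℏ = 3.352, k₂a = 6.939.
Matching at both interfaces gives T⁻¹ = 1 + U₀² sin²(k₂a) / [4E(E − U₀)] = 1.121, hence T = 0.892.

T = 0.892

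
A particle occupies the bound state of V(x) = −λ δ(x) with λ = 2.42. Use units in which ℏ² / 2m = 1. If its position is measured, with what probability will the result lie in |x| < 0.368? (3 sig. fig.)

The normalised bound state is ψ = √κ e^{−κ|x|} with κ = mλ/ℏ² = 1.210.
P(|x| < d) = ∫_{−d}^{d} κ e^{−2κ|x|} dx = 1 − e^{−2κd} = 1 − e^{−0.8906} = 0.5896.

P = 0.590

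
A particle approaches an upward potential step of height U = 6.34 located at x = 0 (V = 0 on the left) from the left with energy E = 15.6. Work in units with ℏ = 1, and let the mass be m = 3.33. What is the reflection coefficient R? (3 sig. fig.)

R = 0.0168

On each side the TISE gives plane waves with k = √(2m(E − V))/ℏ: k₁ = √(2·3.33·15.6) = 10.19, k₂ = √(2·3.33·9.26) = 7.853.
Matching ψ and ψ′ at x = 0 gives r = (k₁ − k₂)/(k₁ + k₂), so R = r² = 0.01681 and T = 1 − R = 0.9832.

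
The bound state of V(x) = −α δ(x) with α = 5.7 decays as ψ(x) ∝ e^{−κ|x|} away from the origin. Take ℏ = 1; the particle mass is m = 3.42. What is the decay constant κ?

κ = 19.5

Integrate −(ℏ²/2m)ψ'' − αδ(x)ψ = Eψ from −ε to +ε: the ψ'' term gives ψ'(0⁺) − ψ'(0⁻) and the δ term gives −(2mα/ℏ²)ψ(0).
With ψ ∝ e^{−κ|x|} this yields −2κ = −2mα/ℏ², so κ = mα/ℏ² = 19.49.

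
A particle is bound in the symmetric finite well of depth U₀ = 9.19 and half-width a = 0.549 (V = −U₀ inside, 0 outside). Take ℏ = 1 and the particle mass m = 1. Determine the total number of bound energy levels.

The dimensionless depth is z₀ = a√(2mU₀)/ℏ = 0.549 × √(18.38) = 2.354.
A new bound state (alternating even/odd) appears each time z₀ passes a multiple of π/2, so N = ⌊2z₀/π⌋ + 1 = ⌊1.498⌋ + 1 = 2.

N = 2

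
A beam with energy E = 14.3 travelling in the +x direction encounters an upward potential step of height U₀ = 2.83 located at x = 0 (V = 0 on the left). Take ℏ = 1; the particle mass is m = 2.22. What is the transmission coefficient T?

T = 0.997

On each side the TISE gives plane waves with k = √(2m(E − V))/ℏ: k₁ = √(2·2.22·14.3) = 7.968, k₂ = √(2·2.22·11.47) = 7.136.
Matching ψ and ψ′ at x = 0 gives r = (k₁ − k₂)/(k₁ + k₂), so R = r² = 0.003033 and T = 1 − R = 0.9970.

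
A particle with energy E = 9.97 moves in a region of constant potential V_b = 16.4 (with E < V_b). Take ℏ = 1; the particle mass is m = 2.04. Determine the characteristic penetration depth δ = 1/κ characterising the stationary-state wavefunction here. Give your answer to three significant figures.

Since E < V_b the TISE in this region is ψ'' = κ²ψ with κ = √(2m(V_b − E))/ℏ.
κ = √(2 × 2.04 × 6.43) = 5.122. The penetration depth is δ = 1/κ = 0.195.

δ = 0.195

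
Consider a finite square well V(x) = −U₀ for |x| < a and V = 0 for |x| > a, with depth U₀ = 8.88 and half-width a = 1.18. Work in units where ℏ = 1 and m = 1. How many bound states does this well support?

Define the well-strength parameter z₀ = (a/ℏ)√(2mU₀) = 1.18 × √(2·1·8.88) = 4.973.
A new bound state (alternating even/odd) appears each time z₀ passes a multiple of π/2, so N = ⌊2z₀/π⌋ + 1 = ⌊3.166⌋ + 1 = 4.

N = 4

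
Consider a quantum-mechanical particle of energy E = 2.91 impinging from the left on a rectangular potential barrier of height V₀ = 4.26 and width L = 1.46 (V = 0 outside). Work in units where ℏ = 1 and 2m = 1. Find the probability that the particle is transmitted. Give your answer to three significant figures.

Since E < V₀ the interior solution is evanescent with decay constant κ = √(2m(V₀ − E))/ℏ = 1.162.
κL = 1.696, sinh(κL) = 2.635.
Matching ψ, ψ′ at both faces gives T = [1 + V₀² sinh²(κL) / (4E(V₀ − E))]⁻¹ = 1/9.021 = 0.111.

T = 0.111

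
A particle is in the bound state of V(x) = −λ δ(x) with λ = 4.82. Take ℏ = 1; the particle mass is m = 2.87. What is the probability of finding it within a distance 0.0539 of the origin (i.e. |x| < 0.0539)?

P = 0.775

The normalised bound state is ψ = √κ e^{−κ|x|} with κ = mλ/ℏ² = 13.83.
P(|x| < d) = ∫_{−d}^{d} κ e^{−2κ|x|} dx = 1 − e^{−2κd} = 1 − e^{−1.491} = 0.7749.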